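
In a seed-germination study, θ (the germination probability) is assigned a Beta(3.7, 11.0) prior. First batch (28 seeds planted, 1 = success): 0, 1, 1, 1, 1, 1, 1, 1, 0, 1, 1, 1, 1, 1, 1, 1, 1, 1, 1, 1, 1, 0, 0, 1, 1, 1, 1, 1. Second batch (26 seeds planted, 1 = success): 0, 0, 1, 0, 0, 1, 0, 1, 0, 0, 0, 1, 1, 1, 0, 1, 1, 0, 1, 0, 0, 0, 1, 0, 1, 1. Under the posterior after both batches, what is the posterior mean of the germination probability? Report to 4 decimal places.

The Beta prior is conjugate to a Binomial/Bernoulli likelihood; the update adds successes to α and failures to β.
After batch 1: Beta(3.7+24, 11.0+4) = Beta(27.7, 15.0).
After batch 2: Beta(27.7+12, 15.0+14) = Beta(39.7, 29.0).
Posterior mean = α/(α+β) = 39.7/68.7 = 0.5779.

0.5779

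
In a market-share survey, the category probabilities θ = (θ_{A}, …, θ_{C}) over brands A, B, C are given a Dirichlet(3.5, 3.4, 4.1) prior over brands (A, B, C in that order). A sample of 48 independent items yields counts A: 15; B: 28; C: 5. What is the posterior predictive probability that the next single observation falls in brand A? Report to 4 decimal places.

The Dirichlet prior is conjugate to the Multinomial likelihood: each posterior αⱼ = prior αⱼ + observed count nⱼ.
Posterior concentration: (18.5, 31.4, 9.1), total = 59.0.
P(next = A | data) = α_{A}/Σα = 0.3136.

0.3136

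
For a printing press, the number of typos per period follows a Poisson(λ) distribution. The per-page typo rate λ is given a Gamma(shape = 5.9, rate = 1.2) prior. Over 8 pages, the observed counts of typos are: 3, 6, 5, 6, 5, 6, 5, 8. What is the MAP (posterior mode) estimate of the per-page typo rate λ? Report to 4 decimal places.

5.3152

With a Gamma(shape α, rate β) prior, the Poisson likelihood is conjugate: the posterior is Gamma(α + ΣXᵢ, β + n).
Sum of counts S = 44 over n = 8 pages.
Posterior: Gamma(α+S, β+n) = Gamma(5.9+44, 1.2+8) = Gamma(49.9, 9.2).
Mode of Gamma(α,β) for α≥1 is (α−1)/β = 48.9/9.2 = 5.3152.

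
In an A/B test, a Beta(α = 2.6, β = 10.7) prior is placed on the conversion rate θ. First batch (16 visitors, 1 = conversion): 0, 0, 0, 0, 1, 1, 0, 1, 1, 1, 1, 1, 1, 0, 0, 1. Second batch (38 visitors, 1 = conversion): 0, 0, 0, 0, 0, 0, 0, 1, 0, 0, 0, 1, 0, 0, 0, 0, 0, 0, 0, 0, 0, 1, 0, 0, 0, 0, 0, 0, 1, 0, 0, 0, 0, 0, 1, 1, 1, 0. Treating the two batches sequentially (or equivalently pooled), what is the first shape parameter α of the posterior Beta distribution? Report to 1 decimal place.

The Beta prior is conjugate to a Binomial/Bernoulli likelihood; the update adds successes to α and failures to β.
After batch 1: Beta(2.6+9, 10.7+7) = Beta(11.6, 17.7).
After batch 2: Beta(11.6+7, 17.7+31) = Beta(18.6, 48.7).
Posterior α = 18.6.

18.6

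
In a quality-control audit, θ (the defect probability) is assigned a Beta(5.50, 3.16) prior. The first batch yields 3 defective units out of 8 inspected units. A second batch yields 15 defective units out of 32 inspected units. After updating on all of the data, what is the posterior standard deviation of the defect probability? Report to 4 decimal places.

0.0709

The Beta prior is conjugate to a Binomial/Bernoulli likelihood; the update adds successes to α and failures to β.
After batch 1: Beta(5.50+3, 3.16+5) = Beta(8.50, 8.16).
After batch 2: Beta(8.50+15, 8.16+17) = Beta(23.50, 25.16).
Var = αβ/((α+β)²(α+β+1)) = 23.50·25.16/(48.66²·49.66) = 0.00502837; SD = √0.00502837 = 0.0709.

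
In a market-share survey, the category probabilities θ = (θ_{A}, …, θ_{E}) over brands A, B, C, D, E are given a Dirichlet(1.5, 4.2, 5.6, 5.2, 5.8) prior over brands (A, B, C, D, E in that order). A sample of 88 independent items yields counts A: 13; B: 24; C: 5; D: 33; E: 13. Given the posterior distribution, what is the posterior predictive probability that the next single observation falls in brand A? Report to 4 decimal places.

0.1315

The Dirichlet prior is conjugate to the Multinomial likelihood: each posterior αⱼ = prior αⱼ + observed count nⱼ.
Posterior concentration: (14.5, 28.2, 10.6, 38.2, 18.8), total = 110.3.
P(next = A | data) = α_{A}/Σα = 0.1315.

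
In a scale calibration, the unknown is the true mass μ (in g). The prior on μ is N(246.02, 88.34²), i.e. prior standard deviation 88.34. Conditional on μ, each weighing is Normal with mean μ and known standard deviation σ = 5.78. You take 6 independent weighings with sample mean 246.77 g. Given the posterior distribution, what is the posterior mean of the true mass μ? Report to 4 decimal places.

For Normal data with known variance σ², a Normal(μ₀, σ₀²) prior on μ is conjugate. Posterior precision = 1/σ₀² + n/σ²; posterior mean is the precision-weighted average of μ₀ and x̄.
n·x̄ = 6·246.77 = 1480.62.
σ₀² = 88.34² = 7803.9556, σ² = 5.78² = 33.4084; σ² + n·σ₀² = 33.4084 + 6·7803.9556 = 46857.142.
Posterior mean = (μ₀/σ₀² + n·x̄/σ²)/(1/σ₀² + n/σ²) = (σ²·μ₀ + σ₀²·n·x̄)/(σ² + n·σ₀²) = (33.4084·246.02 + 7803.9556·1480.62)/46857.142 = 11562911.87504/46857.142 = 246.7695.

246.7695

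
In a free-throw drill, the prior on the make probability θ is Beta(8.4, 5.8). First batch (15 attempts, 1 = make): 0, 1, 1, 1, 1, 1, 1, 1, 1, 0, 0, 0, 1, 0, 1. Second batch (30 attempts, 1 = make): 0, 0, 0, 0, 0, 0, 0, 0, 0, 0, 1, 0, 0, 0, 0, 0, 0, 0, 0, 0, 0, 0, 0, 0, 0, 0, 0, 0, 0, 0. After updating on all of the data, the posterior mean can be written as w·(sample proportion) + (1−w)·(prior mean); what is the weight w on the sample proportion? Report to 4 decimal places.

The Beta prior is conjugate to a Binomial/Bernoulli likelihood; the update adds successes to α and failures to β.
Total number of attempts: n = 15 + 30 = 45.
Posterior mean = (α₀+k)/(α₀+β₀+n) = [n/(α₀+β₀+n)]·(k/n) + [(α₀+β₀)/(α₀+β₀+n)]·α₀/(α₀+β₀), so only n and the prior enter the weight.
The weight on the data is w = n/(α₀+β₀+n) = 45/(8.4+5.8+45) = 45/59.2 = 0.7601.

0.7601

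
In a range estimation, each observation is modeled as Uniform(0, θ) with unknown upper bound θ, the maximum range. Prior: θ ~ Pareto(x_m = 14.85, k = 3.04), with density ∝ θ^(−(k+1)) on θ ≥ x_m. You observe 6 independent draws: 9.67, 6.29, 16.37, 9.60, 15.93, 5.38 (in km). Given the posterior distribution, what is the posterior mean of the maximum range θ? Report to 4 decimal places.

A Pareto(scale x_m, shape k) prior on the upper bound θ of Uniform(0, θ) is conjugate: posterior is Pareto(max(x_m, max xᵢ), k + n).
Sample maximum = 16.37; prior scale x_m = 14.85 → posterior scale = max = 16.37.
Posterior shape = 3.04 + 6 = 9.04.
E[θ|data] = k·x_m/(k−1) = 9.04·16.37/8.04 = 18.4061.

18.4061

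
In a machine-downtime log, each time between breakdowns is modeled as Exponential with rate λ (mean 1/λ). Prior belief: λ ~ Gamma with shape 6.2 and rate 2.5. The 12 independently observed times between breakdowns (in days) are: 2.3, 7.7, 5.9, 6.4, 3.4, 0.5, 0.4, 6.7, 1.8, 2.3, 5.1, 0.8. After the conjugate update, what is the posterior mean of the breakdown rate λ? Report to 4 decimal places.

With a Gamma(shape α, rate β) prior on the exponential rate λ, the posterior after n observations with total T = Σxᵢ is Gamma(α+n, β+T).
Sum of observations T = 43.3 days; n = 12.
Posterior: Gamma(6.2+12, 2.5+43.3) = Gamma(18.2, 45.8).
Posterior mean of λ = α/β = 18.2/45.8 = 0.3974.

0.3974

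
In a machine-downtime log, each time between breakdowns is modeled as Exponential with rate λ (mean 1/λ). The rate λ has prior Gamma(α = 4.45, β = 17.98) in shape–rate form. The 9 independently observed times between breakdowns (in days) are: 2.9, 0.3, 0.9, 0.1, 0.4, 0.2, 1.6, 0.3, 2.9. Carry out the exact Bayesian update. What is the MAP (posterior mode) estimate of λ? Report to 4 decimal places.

With a Gamma(shape α, rate β) prior on the exponential rate λ, the posterior after n observations with total T = Σxᵢ is Gamma(α+n, β+T).
Sum of observations T = 9.6 days; n = 9.
Posterior: Gamma(4.45+9, 17.98+9.6) = Gamma(13.45, 27.58).
Mode = (α−1)/β = 0.4514.

0.4514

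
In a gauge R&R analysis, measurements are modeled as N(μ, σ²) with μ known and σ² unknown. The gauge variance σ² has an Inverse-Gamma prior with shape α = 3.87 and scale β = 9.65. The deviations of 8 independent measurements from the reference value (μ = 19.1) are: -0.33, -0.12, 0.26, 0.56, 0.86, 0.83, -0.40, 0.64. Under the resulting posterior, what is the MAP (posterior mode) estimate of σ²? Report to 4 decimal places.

With known mean μ and an Inverse-Gamma(α, β) prior on σ², the Normal likelihood is conjugate: posterior is Inv-Gamma(α + n/2, β + Σ(xᵢ−μ)²/2).
Σ(xᵢ−μ)² = (-0.33)² + (-0.12)² + (0.26)² + (0.56)² + (0.86)² + (0.83)² + (-0.40)² + (0.64)² = 2.5026.
Posterior: Inv-Gamma(3.87 + 8/2, 9.65 + 2.5026/2) = Inv-Gamma(7.87, 10.90130).
Mode = β/(α+1) = 10.90130/8.87 = 1.2290.

1.2290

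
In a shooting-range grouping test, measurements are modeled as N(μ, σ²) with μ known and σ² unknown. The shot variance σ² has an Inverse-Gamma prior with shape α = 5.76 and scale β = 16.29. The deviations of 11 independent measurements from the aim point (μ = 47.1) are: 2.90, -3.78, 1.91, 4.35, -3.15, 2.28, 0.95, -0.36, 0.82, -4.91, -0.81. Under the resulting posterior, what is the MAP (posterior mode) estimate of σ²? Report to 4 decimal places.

4.8711

With known mean μ and an Inverse-Gamma(α, β) prior on σ², the Normal likelihood is conjugate: posterior is Inv-Gamma(α + n/2, β + Σ(xᵢ−μ)²/2).
Σ(xᵢ−μ)² = (2.90)² + (-3.78)² + (1.91)² + (4.35)² + (-3.15)² + (2.28)² + (0.95)² + (-0.36)² + (0.82)² + (-4.91)² + (-0.81)² = 86.8586.
Posterior: Inv-Gamma(5.76 + 11/2, 16.29 + 86.8586/2) = Inv-Gamma(11.26, 59.71930).
Mode = β/(α+1) = 59.71930/12.26 = 4.8711.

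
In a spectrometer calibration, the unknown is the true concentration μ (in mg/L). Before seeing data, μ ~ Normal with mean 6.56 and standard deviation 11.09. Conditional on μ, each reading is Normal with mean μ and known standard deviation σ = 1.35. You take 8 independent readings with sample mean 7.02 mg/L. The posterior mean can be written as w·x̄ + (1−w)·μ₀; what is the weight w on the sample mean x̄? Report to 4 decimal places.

For Normal data with known variance σ², a Normal(μ₀, σ₀²) prior on μ is conjugate. Posterior precision = 1/σ₀² + n/σ²; posterior mean is the precision-weighted average of μ₀ and x̄.
σ₀² = 11.09² = 122.9881, σ² = 1.35² = 1.8225. Prior precision 1/σ₀² = 1/122.9881; data precision n/σ² = 8/1.8225.
w = (n/σ²)/(1/σ₀² + n/σ²) = n·σ₀²/(σ² + n·σ₀²) = 8·122.9881/(1.8225 + 8·122.9881) = 983.9048/985.7273 = 0.9982.

0.9982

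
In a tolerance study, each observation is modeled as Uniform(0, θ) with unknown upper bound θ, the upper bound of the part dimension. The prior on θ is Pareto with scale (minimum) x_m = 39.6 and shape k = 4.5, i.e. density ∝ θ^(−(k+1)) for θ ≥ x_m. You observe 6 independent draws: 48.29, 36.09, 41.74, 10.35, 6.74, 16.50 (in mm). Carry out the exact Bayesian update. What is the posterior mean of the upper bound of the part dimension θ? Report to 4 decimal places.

A Pareto(scale x_m, shape k) prior on the upper bound θ of Uniform(0, θ) is conjugate: posterior is Pareto(max(x_m, max xᵢ), k + n).
Sample maximum = 48.29; prior scale x_m = 39.6 → posterior scale = max = 48.29.
Posterior shape = 4.5 + 6 = 10.5.
E[θ|data] = k·x_m/(k−1) = 10.5·48.29/9.5 = 53.3732.

53.3732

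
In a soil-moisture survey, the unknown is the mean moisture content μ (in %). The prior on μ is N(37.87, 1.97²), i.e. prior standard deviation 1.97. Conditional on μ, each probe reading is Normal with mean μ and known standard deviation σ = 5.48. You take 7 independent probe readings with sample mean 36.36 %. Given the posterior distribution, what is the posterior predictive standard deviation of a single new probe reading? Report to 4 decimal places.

For Normal data with known variance σ², a Normal(μ₀, σ₀²) prior on μ is conjugate. Posterior precision = 1/σ₀² + n/σ²; posterior mean is the precision-weighted average of μ₀ and x̄.
σ₀² = 1.97² = 3.8809, σ² = 5.48² = 30.0304; σ² + n·σ₀² = 30.0304 + 7·3.8809 = 57.1967.
Posterior precision = 1/σ₀² + n/σ² = 1/3.8809 + 7/30.0304 = (σ² + n·σ₀²)/(σ₀²σ²) = 57.1967/(3.8809·30.0304); posterior variance σₙ² = σ₀²σ²/(σ² + n·σ₀²) = 3.8809·30.0304/57.1967 = 2.037617.
Predictive variance for one new observation = σₙ² + σ² = 3.8809·30.0304/57.1967 + 30.0304 = σ²·(σ₀² + 57.1967)/57.1967 = 30.0304·61.0776/57.1967 = 32.068017; SD = √(30.0304·61.0776/57.1967) = 5.6629.

5.6629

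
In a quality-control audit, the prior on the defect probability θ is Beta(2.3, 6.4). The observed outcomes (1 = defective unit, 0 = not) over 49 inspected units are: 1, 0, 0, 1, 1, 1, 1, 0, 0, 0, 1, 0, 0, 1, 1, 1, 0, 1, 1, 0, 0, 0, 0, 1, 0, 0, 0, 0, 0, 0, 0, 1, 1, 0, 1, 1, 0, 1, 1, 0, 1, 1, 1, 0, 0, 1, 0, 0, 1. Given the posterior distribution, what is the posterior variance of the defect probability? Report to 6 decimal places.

The Beta prior is conjugate to a Binomial/Bernoulli likelihood; the update adds successes to α and failures to β.
Posterior: Beta(α+k, β+n−k) = Beta(2.3+23, 6.4+26) = Beta(25.3, 32.4).
Var = αβ/((α+β)²(α+β+1)) = 25.3·32.4/(57.7²·58.7) = 0.004194.

0.004194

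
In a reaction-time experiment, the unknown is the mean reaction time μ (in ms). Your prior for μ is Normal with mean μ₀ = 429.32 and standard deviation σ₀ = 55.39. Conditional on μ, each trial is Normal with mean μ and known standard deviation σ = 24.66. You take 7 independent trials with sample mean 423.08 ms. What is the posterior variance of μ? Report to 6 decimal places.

For Normal data with known variance σ², a Normal(μ₀, σ₀²) prior on μ is conjugate. Posterior precision = 1/σ₀² + n/σ²; posterior mean is the precision-weighted average of μ₀ and x̄.
σ₀² = 55.39² = 3068.0521, σ² = 24.66² = 608.1156; σ² + n·σ₀² = 608.1156 + 7·3068.0521 = 22084.4803.
Posterior precision = 1/σ₀² + n/σ² = 1/3068.0521 + 7/608.1156 = (σ² + n·σ₀²)/(σ₀²σ²) = 22084.4803/(3068.0521·608.1156); posterior variance σₙ² = σ₀²σ²/(σ² + n·σ₀²) = 3068.0521·608.1156/22084.4803 = 84.481515.

84.481515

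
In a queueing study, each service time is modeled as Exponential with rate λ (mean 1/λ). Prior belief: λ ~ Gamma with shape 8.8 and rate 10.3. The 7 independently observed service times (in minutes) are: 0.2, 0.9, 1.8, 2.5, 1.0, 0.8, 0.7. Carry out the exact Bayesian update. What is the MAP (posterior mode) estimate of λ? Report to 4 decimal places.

0.8132

With a Gamma(shape α, rate β) prior on the exponential rate λ, the posterior after n observations with total T = Σxᵢ is Gamma(α+n, β+T).
Sum of observations T = 7.9 minutes; n = 7.
Posterior: Gamma(8.8+7, 10.3+7.9) = Gamma(15.8, 18.2).
Mode = (α−1)/β = 0.8132.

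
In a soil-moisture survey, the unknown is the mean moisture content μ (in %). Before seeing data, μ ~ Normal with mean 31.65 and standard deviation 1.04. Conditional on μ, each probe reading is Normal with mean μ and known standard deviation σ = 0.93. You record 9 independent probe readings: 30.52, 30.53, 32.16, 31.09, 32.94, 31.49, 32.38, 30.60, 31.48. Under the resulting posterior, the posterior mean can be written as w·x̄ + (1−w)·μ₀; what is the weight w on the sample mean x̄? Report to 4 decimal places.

0.9184

For Normal data with known variance σ², a Normal(μ₀, σ₀²) prior on μ is conjugate. Posterior precision = 1/σ₀² + n/σ²; posterior mean is the precision-weighted average of μ₀ and x̄.
σ₀² = 1.04² = 1.0816, σ² = 0.93² = 0.8649. Prior precision 1/σ₀² = 1/1.0816; data precision n/σ² = 9/0.8649.
w = (n/σ²)/(1/σ₀² + n/σ²) = n·σ₀²/(σ² + n·σ₀²) = 9·1.0816/(0.8649 + 9·1.0816) = 9.7344/10.5993 = 0.9184.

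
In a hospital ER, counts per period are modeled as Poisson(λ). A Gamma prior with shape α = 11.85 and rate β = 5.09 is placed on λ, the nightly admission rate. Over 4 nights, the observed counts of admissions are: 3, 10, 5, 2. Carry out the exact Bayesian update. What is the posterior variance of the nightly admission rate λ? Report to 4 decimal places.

0.3855

With a Gamma(shape α, rate β) prior, the Poisson likelihood is conjugate: the posterior is Gamma(α + ΣXᵢ, β + n).
Sum of counts S = 20 over n = 4 nights.
Posterior: Gamma(α+S, β+n) = Gamma(11.85+20, 5.09+4) = Gamma(31.85, 9.09).
Var = α/β² = 31.85/9.09² = 0.3855.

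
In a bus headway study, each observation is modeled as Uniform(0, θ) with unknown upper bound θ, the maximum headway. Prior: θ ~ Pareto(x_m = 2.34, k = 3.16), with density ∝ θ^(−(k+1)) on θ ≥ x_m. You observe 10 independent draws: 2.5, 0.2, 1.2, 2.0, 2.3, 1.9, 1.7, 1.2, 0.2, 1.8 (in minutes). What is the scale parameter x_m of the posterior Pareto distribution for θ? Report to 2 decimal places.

A Pareto(scale x_m, shape k) prior on the upper bound θ of Uniform(0, θ) is conjugate: posterior is Pareto(max(x_m, max xᵢ), k + n).
Sample maximum = 2.5; prior scale x_m = 2.34 → posterior scale = max = 2.50.
Posterior shape = 3.16 + 10 = 13.16.
Posterior scale x_m = 2.50.

2.50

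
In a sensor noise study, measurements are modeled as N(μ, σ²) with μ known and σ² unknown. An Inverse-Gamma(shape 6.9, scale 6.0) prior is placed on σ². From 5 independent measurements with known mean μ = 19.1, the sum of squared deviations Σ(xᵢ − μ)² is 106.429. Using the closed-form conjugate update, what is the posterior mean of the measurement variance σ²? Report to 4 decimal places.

7.0493

With known mean μ and an Inverse-Gamma(α, β) prior on σ², the Normal likelihood is conjugate: posterior is Inv-Gamma(α + n/2, β + Σ(xᵢ−μ)²/2).
Posterior: Inv-Gamma(6.9 + 5/2, 6.0 + 106.429/2) = Inv-Gamma(9.40, 59.2145).
E[σ²|data] = β/(α−1) = 59.2145/8.40 = 7.0493.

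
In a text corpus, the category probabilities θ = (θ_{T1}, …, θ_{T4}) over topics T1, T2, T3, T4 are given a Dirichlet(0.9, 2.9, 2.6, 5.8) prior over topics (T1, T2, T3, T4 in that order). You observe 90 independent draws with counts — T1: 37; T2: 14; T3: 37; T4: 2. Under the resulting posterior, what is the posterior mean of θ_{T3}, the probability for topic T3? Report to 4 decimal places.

0.3875

The Dirichlet prior is conjugate to the Multinomial likelihood: each posterior αⱼ = prior αⱼ + observed count nⱼ.
Posterior concentration: (37.9, 16.9, 39.6, 7.8), total = 102.2.
E[θ_{T3}|data] = α_{T3}/Σα = 39.6/102.2 = 0.3875.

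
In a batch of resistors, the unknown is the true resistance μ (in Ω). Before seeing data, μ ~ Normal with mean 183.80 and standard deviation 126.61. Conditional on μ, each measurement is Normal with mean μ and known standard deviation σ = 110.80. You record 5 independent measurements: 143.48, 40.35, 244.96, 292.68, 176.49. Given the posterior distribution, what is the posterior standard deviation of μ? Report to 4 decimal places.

46.1432

For Normal data with known variance σ², a Normal(μ₀, σ₀²) prior on μ is conjugate. Posterior precision = 1/σ₀² + n/σ²; posterior mean is the precision-weighted average of μ₀ and x̄.
σ₀² = 126.61² = 16030.0921, σ² = 110.80² = 12276.64; σ² + n·σ₀² = 12276.64 + 5·16030.0921 = 92427.1005.
Posterior precision = 1/σ₀² + n/σ² = 1/16030.0921 + 5/12276.64 = (σ² + n·σ₀²)/(σ₀²σ²) = 92427.1005/(16030.0921·12276.64); posterior variance σₙ² = σ₀²σ²/(σ² + n·σ₀²) = 16030.0921·12276.64/92427.1005 = 2129.198783.
Posterior SD = √σₙ² = √(16030.0921·12276.64/92427.1005) = 46.1432.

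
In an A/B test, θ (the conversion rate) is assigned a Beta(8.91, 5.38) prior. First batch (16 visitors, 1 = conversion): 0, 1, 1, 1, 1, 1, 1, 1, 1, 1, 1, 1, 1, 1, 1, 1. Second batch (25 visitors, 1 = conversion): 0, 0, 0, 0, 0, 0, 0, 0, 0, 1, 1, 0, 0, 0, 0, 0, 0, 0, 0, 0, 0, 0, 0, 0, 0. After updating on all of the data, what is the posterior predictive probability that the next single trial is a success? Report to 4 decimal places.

0.4686

The Beta prior is conjugate to a Binomial/Bernoulli likelihood; the update adds successes to α and failures to β.
After batch 1: Beta(8.91+15, 5.38+1) = Beta(23.91, 6.38).
After batch 2: Beta(23.91+2, 6.38+23) = Beta(25.91, 29.38).
For a single future Bernoulli trial, P(success | data) = α/(α+β) = 0.4686.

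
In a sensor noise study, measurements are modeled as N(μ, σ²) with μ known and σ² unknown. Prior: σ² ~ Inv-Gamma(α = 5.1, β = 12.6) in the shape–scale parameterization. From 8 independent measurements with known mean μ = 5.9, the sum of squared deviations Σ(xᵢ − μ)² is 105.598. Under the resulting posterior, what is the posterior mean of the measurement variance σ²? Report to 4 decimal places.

8.0740

With known mean μ and an Inverse-Gamma(α, β) prior on σ², the Normal likelihood is conjugate: posterior is Inv-Gamma(α + n/2, β + Σ(xᵢ−μ)²/2).
Posterior: Inv-Gamma(5.1 + 8/2, 12.6 + 105.598/2) = Inv-Gamma(9.10, 65.3990).
E[σ²|data] = β/(α−1) = 65.3990/8.10 = 8.0740.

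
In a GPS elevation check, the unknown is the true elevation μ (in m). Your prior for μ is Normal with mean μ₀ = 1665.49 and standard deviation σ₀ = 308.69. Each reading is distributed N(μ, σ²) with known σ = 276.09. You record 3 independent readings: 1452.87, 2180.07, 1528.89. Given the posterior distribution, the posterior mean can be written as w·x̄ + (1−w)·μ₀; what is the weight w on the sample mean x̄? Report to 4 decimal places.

For Normal data with known variance σ², a Normal(μ₀, σ₀²) prior on μ is conjugate. Posterior precision = 1/σ₀² + n/σ²; posterior mean is the precision-weighted average of μ₀ and x̄.
σ₀² = 308.69² = 95289.5161, σ² = 276.09² = 76225.6881. Prior precision 1/σ₀² = 1/95289.5161; data precision n/σ² = 3/76225.6881.
w = (n/σ²)/(1/σ₀² + n/σ²) = n·σ₀²/(σ² + n·σ₀²) = 3·95289.5161/(76225.6881 + 3·95289.5161) = 285868.5483/362094.2364 = 0.7895.

0.7895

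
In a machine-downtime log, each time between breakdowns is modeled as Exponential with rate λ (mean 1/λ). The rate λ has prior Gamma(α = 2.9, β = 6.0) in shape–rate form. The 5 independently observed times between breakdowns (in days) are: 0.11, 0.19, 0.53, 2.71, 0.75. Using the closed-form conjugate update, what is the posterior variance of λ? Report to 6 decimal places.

0.074610

With a Gamma(shape α, rate β) prior on the exponential rate λ, the posterior after n observations with total T = Σxᵢ is Gamma(α+n, β+T).
Sum of observations T = 4.29 days; n = 5.
Posterior: Gamma(2.9+5, 6.0+4.29) = Gamma(7.9, 10.29).
Var = α/β² = 0.074610.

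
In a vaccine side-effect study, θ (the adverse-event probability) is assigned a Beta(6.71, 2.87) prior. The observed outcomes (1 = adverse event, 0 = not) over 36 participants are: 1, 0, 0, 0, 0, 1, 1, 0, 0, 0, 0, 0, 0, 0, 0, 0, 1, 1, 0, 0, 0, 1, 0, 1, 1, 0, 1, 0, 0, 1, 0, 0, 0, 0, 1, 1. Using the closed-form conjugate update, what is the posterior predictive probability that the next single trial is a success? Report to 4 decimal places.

The Beta prior is conjugate to a Binomial/Bernoulli likelihood; the update adds successes to α and failures to β.
Posterior: Beta(α+k, β+n−k) = Beta(6.71+12, 2.87+24) = Beta(18.71, 26.87).
For a single future Bernoulli trial, P(success | data) = α/(α+β) = 0.4105.

0.4105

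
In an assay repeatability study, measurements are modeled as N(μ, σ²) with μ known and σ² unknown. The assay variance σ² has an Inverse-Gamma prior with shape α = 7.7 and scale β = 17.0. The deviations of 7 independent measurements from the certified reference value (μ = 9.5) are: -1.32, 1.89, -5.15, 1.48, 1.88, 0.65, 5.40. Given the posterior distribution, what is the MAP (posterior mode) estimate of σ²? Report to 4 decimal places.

With known mean μ and an Inverse-Gamma(α, β) prior on σ², the Normal likelihood is conjugate: posterior is Inv-Gamma(α + n/2, β + Σ(xᵢ−μ)²/2).
Σ(xᵢ−μ)² = (-1.32)² + (1.89)² + (-5.15)² + (1.48)² + (1.88)² + (0.65)² + (5.40)² = 67.1443.
Posterior: Inv-Gamma(7.7 + 7/2, 17.0 + 67.1443/2) = Inv-Gamma(11.20, 50.57215).
Mode = β/(α+1) = 50.57215/12.20 = 4.1453.

4.1453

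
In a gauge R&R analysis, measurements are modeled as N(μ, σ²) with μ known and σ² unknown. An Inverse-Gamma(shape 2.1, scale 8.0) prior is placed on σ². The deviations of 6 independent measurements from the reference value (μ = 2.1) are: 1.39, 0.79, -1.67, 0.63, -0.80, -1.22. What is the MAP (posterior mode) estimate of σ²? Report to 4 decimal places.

1.9566

With known mean μ and an Inverse-Gamma(α, β) prior on σ², the Normal likelihood is conjugate: posterior is Inv-Gamma(α + n/2, β + Σ(xᵢ−μ)²/2).
Σ(xᵢ−μ)² = (1.39)² + (0.79)² + (-1.67)² + (0.63)² + (-0.80)² + (-1.22)² = 7.8704.
Posterior: Inv-Gamma(2.1 + 6/2, 8.0 + 7.8704/2) = Inv-Gamma(5.10, 11.93520).
Mode = β/(α+1) = 11.93520/6.10 = 1.9566.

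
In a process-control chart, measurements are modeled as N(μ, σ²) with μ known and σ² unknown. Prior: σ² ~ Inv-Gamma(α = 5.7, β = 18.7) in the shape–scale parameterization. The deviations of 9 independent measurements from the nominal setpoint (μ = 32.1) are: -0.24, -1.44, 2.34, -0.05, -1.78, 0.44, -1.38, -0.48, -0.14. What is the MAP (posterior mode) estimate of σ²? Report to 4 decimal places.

2.2556

With known mean μ and an Inverse-Gamma(α, β) prior on σ², the Normal likelihood is conjugate: posterior is Inv-Gamma(α + n/2, β + Σ(xᵢ−μ)²/2).
Σ(xᵢ−μ)² = (-0.24)² + (-1.44)² + (2.34)² + (-0.05)² + (-1.78)² + (0.44)² + (-1.38)² + (-0.48)² + (-0.14)² = 13.1257.
Posterior: Inv-Gamma(5.7 + 9/2, 18.7 + 13.1257/2) = Inv-Gamma(10.20, 25.26285).
Mode = β/(α+1) = 25.26285/11.20 = 2.2556.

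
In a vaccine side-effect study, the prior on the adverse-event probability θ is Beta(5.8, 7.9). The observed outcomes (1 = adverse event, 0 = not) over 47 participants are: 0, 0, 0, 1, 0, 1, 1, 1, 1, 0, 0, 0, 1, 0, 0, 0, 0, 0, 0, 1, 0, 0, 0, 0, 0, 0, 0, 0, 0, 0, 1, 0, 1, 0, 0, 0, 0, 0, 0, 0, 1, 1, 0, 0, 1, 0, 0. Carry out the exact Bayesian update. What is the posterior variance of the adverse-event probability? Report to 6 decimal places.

The Beta prior is conjugate to a Binomial/Bernoulli likelihood; the update adds successes to α and failures to β.
Posterior: Beta(α+k, β+n−k) = Beta(5.8+12, 7.9+35) = Beta(17.8, 42.9).
Var = αβ/((α+β)²(α+β+1)) = 17.8·42.9/(60.7²·61.7) = 0.003359.

0.003359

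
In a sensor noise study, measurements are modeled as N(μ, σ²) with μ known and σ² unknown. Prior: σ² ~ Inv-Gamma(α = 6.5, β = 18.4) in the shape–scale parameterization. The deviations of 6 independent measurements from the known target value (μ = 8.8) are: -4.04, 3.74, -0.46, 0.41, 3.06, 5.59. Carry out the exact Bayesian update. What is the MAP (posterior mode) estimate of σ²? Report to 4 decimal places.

5.1476

With known mean μ and an Inverse-Gamma(α, β) prior on σ², the Normal likelihood is conjugate: posterior is Inv-Gamma(α + n/2, β + Σ(xᵢ−μ)²/2).
Σ(xᵢ−μ)² = (-4.04)² + (3.74)² + (-0.46)² + (0.41)² + (3.06)² + (5.59)² = 71.3006.
Posterior: Inv-Gamma(6.5 + 6/2, 18.4 + 71.3006/2) = Inv-Gamma(9.50, 54.05030).
Mode = β/(α+1) = 54.05030/10.50 = 5.1476.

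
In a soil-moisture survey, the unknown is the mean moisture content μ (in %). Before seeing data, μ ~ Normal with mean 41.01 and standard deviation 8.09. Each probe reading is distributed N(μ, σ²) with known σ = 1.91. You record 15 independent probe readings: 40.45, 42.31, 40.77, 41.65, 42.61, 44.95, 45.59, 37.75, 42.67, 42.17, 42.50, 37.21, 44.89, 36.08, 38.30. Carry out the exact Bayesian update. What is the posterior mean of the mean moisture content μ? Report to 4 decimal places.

41.3255

For Normal data with known variance σ², a Normal(μ₀, σ₀²) prior on μ is conjugate. Posterior precision = 1/σ₀² + n/σ²; posterior mean is the precision-weighted average of μ₀ and x̄.
Σxᵢ = 40.45 + 42.31 + 40.77 + 41.65 + 42.61 + 44.95 + 45.59 + 37.75 + 42.67 + 42.17 + 42.50 + 37.21 + 44.89 + 36.08 + 38.30 = 619.9, so n·x̄ = 619.9.
σ₀² = 8.09² = 65.4481, σ² = 1.91² = 3.6481; σ² + n·σ₀² = 3.6481 + 15·65.4481 = 985.3696.
Posterior mean = (μ₀/σ₀² + n·x̄/σ²)/(1/σ₀² + n/σ²) = (σ²·μ₀ + σ₀²·n·x̄)/(σ² + n·σ₀²) = (3.6481·41.01 + 65.4481·619.9)/985.3696 = 40720.885771/985.3696 = 41.3255.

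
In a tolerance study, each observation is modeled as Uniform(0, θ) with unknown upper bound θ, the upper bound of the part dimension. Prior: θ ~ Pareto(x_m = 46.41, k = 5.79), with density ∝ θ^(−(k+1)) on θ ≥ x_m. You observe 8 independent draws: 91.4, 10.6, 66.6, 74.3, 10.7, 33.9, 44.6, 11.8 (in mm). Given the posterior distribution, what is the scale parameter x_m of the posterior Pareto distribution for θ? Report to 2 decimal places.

A Pareto(scale x_m, shape k) prior on the upper bound θ of Uniform(0, θ) is conjugate: posterior is Pareto(max(x_m, max xᵢ), k + n).
Sample maximum = 91.4; prior scale x_m = 46.41 → posterior scale = max = 91.40.
Posterior shape = 5.79 + 8 = 13.79.
Posterior scale x_m = 91.40.

91.40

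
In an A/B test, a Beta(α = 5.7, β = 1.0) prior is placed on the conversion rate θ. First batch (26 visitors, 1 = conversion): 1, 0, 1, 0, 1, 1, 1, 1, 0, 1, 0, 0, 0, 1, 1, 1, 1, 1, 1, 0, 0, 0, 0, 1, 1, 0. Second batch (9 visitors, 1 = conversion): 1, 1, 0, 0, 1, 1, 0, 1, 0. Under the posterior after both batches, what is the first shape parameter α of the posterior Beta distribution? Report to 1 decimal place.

The Beta prior is conjugate to a Binomial/Bernoulli likelihood; the update adds successes to α and failures to β.
After batch 1: Beta(5.7+15, 1.0+11) = Beta(20.7, 12.0).
After batch 2: Beta(20.7+5, 12.0+4) = Beta(25.7, 16.0).
Posterior α = 25.7.

25.7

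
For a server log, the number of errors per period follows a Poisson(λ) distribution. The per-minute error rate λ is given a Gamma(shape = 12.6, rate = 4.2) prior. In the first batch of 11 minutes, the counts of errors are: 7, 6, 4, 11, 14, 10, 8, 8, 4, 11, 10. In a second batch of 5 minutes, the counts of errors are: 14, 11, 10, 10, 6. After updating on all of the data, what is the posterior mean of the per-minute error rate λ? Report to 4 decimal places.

7.7525

With a Gamma(shape α, rate β) prior, the Poisson likelihood is conjugate: the posterior is Gamma(α + ΣXᵢ, β + n).
Batch 1: sum of counts S = 93 over n = 11 minutes.
After batch 1: Gamma(α+S, β+n) = Gamma(12.6+93, 4.2+11) = Gamma(105.6, 15.2).
Batch 2: sum of counts S = 51 over n = 5 minutes.
After batch 2: Gamma(α+S, β+n) = Gamma(105.6+51, 15.2+5) = Gamma(156.6, 20.2).
Posterior mean = α/β = 156.6/20.2 = 7.7525.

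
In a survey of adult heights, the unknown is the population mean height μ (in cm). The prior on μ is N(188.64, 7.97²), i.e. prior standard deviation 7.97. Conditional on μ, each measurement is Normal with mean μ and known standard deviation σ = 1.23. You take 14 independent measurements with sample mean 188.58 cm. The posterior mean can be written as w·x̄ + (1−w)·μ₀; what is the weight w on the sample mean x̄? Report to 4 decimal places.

For Normal data with known variance σ², a Normal(μ₀, σ₀²) prior on μ is conjugate. Posterior precision = 1/σ₀² + n/σ²; posterior mean is the precision-weighted average of μ₀ and x̄.
σ₀² = 7.97² = 63.5209, σ² = 1.23² = 1.5129. Prior precision 1/σ₀² = 1/63.5209; data precision n/σ² = 14/1.5129.
w = (n/σ²)/(1/σ₀² + n/σ²) = n·σ₀²/(σ² + n·σ₀²) = 14·63.5209/(1.5129 + 14·63.5209) = 889.2926/890.8055 = 0.9983.

0.9983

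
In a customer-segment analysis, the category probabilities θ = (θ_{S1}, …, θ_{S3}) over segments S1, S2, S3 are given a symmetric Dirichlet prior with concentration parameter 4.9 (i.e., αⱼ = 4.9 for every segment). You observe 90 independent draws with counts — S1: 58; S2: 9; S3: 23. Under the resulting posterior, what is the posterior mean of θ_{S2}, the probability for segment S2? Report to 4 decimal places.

The Dirichlet prior is conjugate to the Multinomial likelihood: each posterior αⱼ = prior αⱼ + observed count nⱼ.
Posterior concentration: (62.9, 13.9, 27.9), total = 104.7.
E[θ_{S2}|data] = α_{S2}/Σα = 13.9/104.7 = 0.1328.

0.1328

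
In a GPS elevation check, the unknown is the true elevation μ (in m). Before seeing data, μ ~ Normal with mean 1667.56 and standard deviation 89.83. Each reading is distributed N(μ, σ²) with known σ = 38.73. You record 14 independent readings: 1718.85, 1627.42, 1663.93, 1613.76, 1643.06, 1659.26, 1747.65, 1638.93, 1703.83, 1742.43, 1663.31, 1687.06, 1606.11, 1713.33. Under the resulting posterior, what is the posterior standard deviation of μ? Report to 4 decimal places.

For Normal data with known variance σ², a Normal(μ₀, σ₀²) prior on μ is conjugate. Posterior precision = 1/σ₀² + n/σ²; posterior mean is the precision-weighted average of μ₀ and x̄.
σ₀² = 89.83² = 8069.4289, σ² = 38.73² = 1500.0129; σ² + n·σ₀² = 1500.0129 + 14·8069.4289 = 114472.0175.
Posterior precision = 1/σ₀² + n/σ² = 1/8069.4289 + 14/1500.0129 = (σ² + n·σ₀²)/(σ₀²σ²) = 114472.0175/(8069.4289·1500.0129); posterior variance σₙ² = σ₀²σ²/(σ² + n·σ₀²) = 8069.4289·1500.0129/114472.0175 = 105.739793.
Posterior SD = √σₙ² = √(8069.4289·1500.0129/114472.0175) = 10.2830.

10.2830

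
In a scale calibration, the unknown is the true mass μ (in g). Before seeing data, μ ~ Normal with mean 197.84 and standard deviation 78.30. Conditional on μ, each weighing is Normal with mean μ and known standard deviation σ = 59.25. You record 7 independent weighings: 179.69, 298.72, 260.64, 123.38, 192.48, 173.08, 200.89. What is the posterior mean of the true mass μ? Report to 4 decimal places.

203.6504

For Normal data with known variance σ², a Normal(μ₀, σ₀²) prior on μ is conjugate. Posterior precision = 1/σ₀² + n/σ²; posterior mean is the precision-weighted average of μ₀ and x̄.
Σxᵢ = 179.69 + 298.72 + 260.64 + 123.38 + 192.48 + 173.08 + 200.89 = 1428.88, so n·x̄ = 1428.88.
σ₀² = 78.30² = 6130.89, σ² = 59.25² = 3510.5625; σ² + n·σ₀² = 3510.5625 + 7·6130.89 = 46426.7925.
Posterior mean = (μ₀/σ₀² + n·x̄/σ²)/(1/σ₀² + n/σ²) = (σ²·μ₀ + σ₀²·n·x̄)/(σ² + n·σ₀²) = (3510.5625·197.84 + 6130.89·1428.88)/46426.7925 = 9454835.7882/46426.7925 = 203.6504.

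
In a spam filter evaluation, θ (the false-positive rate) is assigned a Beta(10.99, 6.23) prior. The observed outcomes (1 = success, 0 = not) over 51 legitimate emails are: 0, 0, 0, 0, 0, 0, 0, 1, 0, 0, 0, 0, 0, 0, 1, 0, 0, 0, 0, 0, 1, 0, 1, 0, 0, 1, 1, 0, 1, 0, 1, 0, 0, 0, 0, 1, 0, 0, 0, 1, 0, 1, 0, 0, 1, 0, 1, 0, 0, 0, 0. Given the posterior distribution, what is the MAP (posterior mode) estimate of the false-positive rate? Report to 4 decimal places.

The Beta prior is conjugate to a Binomial/Bernoulli likelihood; the update adds successes to α and failures to β.
Posterior: Beta(α+k, β+n−k) = Beta(10.99+13, 6.23+38) = Beta(23.99, 44.23).
Mode of Beta(a,b) for a,b>1 is (a−1)/(a+b−2) = 22.99/66.22 = 0.3472.

0.3472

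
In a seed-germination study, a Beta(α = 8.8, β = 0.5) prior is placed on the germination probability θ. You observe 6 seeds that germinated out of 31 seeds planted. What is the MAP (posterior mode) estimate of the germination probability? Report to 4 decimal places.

0.3603

The Beta prior is conjugate to a Binomial/Bernoulli likelihood; the update adds successes to α and failures to β.
Posterior: Beta(α+k, β+n−k) = Beta(8.8+6, 0.5+25) = Beta(14.8, 25.5).
Mode of Beta(a,b) for a,b>1 is (a−1)/(a+b−2) = 13.8/38.3 = 0.3603.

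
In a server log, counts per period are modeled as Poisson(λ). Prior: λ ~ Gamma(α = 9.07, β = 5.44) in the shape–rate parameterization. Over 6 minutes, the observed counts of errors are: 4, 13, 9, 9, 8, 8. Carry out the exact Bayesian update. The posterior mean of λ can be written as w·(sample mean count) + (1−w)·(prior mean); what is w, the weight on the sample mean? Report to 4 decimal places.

With a Gamma(shape α, rate β) prior, the Poisson likelihood is conjugate: the posterior is Gamma(α + ΣXᵢ, β + n).
Posterior mean = (α₀+S)/(β₀+n) = [n/(β₀+n)]·(S/n) + [β₀/(β₀+n)]·(α₀/β₀), so only n and β₀ enter the weight.
Weight on data w = n/(β₀+n) = 6/(5.44+6) = 6/11.44 = 0.5245.

0.5245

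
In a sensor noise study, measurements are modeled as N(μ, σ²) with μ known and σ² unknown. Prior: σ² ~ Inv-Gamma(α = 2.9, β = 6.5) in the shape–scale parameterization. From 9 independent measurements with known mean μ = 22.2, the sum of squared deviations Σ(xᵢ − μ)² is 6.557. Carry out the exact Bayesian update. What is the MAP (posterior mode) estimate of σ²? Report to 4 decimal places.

With known mean μ and an Inverse-Gamma(α, β) prior on σ², the Normal likelihood is conjugate: posterior is Inv-Gamma(α + n/2, β + Σ(xᵢ−μ)²/2).
Posterior: Inv-Gamma(2.9 + 9/2, 6.5 + 6.557/2) = Inv-Gamma(7.40, 9.7785).
Mode = β/(α+1) = 9.7785/8.40 = 1.1641.

1.1641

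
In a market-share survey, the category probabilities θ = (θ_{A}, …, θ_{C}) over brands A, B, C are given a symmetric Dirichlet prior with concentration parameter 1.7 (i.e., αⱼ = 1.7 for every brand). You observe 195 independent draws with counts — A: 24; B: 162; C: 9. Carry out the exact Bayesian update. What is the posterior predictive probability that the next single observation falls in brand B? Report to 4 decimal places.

0.8181

The Dirichlet prior is conjugate to the Multinomial likelihood: each posterior αⱼ = prior αⱼ + observed count nⱼ.
Posterior concentration: (25.7, 163.7, 10.7), total = 200.1.
P(next = B | data) = α_{B}/Σα = 0.8181.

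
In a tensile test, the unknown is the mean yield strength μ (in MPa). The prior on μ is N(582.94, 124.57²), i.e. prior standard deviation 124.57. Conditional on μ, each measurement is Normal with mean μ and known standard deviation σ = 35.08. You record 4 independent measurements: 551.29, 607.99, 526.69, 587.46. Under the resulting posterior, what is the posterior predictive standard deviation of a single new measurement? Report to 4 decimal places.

For Normal data with known variance σ², a Normal(μ₀, σ₀²) prior on μ is conjugate. Posterior precision = 1/σ₀² + n/σ²; posterior mean is the precision-weighted average of μ₀ and x̄.
σ₀² = 124.57² = 15517.6849, σ² = 35.08² = 1230.6064; σ² + n·σ₀² = 1230.6064 + 4·15517.6849 = 63301.346.
Posterior precision = 1/σ₀² + n/σ² = 1/15517.6849 + 4/1230.6064 = (σ² + n·σ₀²)/(σ₀²σ²) = 63301.346/(15517.6849·1230.6064); posterior variance σₙ² = σ₀²σ²/(σ² + n·σ₀²) = 15517.6849·1230.6064/63301.346 = 301.670716.
Predictive variance for one new observation = σₙ² + σ² = 15517.6849·1230.6064/63301.346 + 1230.6064 = σ²·(σ₀² + 63301.346)/63301.346 = 1230.6064·78819.0309/63301.346 = 1532.277116; SD = √(1230.6064·78819.0309/63301.346) = 39.1443.

39.1443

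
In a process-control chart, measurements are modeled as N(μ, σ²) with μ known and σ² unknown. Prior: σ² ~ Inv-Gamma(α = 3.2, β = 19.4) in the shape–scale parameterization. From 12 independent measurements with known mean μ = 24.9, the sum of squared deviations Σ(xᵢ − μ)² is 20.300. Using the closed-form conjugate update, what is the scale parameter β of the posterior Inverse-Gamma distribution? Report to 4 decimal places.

With known mean μ and an Inverse-Gamma(α, β) prior on σ², the Normal likelihood is conjugate: posterior is Inv-Gamma(α + n/2, β + Σ(xᵢ−μ)²/2).
Posterior: Inv-Gamma(3.2 + 12/2, 19.4 + 20.300/2) = Inv-Gamma(9.20, 29.5500).
Posterior β = 29.5500.

29.5500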